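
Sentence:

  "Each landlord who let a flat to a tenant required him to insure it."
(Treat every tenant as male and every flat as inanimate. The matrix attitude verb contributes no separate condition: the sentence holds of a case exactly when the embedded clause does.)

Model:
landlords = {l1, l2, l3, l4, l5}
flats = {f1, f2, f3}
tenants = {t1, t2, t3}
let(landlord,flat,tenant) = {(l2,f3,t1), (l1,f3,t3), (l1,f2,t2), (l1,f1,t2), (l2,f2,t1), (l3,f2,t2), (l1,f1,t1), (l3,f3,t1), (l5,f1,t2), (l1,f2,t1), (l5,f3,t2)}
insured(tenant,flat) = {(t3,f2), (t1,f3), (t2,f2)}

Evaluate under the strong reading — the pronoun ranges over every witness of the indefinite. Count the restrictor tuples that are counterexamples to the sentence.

7

"him" takes "a tenant" as antecedent and "it" takes "a flat"; both are donkey pronouns co-varying with the restrictor.
Strong reading: for every (l,f,t) with let(l,f,t), insured(t,f).
Restrictor triples: (l1,f1,t1)→insured(t1,f1) ✗  (l1,f1,t2)→insured(t2,f1) ✗  (l1,f2,t1)→insured(t1,f2) ✗  (l1,f2,t2)→insured(t2,f2) ✓  (l1,f3,t3)→insured(t3,f3) ✗  (l2,f2,t1)→insured(t1,f2) ✗  (l2,f3,t1)→insured(t1,f3) ✓  (l3,f2,t2)→insured(t2,f2) ✓  (l3,f3,t1)→insured(t1,f3) ✓  (l5,f1,t2)→insured(t2,f1) ✗  (l5,f3,t2)→insured(t2,f3) ✗
Counterexamples (restrictor triples failing the scope): 7.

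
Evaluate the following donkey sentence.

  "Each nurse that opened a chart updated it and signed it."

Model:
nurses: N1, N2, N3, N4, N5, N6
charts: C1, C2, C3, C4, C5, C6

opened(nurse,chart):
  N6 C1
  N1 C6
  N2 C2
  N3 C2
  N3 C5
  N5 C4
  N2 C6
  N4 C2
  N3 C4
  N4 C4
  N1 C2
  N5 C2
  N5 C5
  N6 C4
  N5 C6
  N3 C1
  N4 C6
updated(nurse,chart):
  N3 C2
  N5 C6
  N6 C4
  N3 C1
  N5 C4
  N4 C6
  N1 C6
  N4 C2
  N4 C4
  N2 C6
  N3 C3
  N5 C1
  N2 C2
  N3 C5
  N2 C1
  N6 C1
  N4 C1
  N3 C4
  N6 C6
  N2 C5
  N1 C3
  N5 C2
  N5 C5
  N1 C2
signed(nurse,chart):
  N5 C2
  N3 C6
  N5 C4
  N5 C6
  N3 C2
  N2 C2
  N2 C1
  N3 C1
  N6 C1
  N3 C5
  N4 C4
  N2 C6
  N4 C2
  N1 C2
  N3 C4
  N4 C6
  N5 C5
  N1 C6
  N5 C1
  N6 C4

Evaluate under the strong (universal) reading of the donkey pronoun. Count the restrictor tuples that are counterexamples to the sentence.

"it" takes "a chart" as antecedent — a donkey pronoun bound across the clause boundary.
Strong reading: for every (n,c) with opened(n,c), updated(n,c) ∧ signed(n,c).
Restrictor pairs: (N1,C2) ✓  (N1,C6) ✓  (N2,C2) ✓  (N2,C6) ✓  (N3,C1) ✓  (N3,C2) ✓  (N3,C4) ✓  (N3,C5) ✓  (N4,C2) ✓  (N4,C4) ✓  (N4,C6) ✓  (N5,C2) ✓  (N5,C4) ✓  (N5,C5) ✓  (N5,C6) ✓  (N6,C1) ✓  (N6,C4) ✓
Counterexamples (restrictor pairs failing the scope): 0.

0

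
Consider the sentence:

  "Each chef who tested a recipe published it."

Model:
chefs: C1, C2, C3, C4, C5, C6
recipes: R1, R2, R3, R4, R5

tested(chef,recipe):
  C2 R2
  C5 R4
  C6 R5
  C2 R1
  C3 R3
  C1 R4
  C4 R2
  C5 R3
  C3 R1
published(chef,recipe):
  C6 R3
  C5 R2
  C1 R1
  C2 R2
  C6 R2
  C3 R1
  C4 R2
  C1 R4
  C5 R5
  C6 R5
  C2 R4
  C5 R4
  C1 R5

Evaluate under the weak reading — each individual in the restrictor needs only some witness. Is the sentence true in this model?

"it" takes "a recipe" as antecedent — a donkey pronoun bound across the clause boundary.
Weak reading: every chef c with some tested-recipe has at least one tested-recipe r such that published(c,r).
Per chef: C1:✓  C2:✓  C3:✓  C4:✓  C5:✓  C6:✓
Every chef in the restrictor has a witness.

True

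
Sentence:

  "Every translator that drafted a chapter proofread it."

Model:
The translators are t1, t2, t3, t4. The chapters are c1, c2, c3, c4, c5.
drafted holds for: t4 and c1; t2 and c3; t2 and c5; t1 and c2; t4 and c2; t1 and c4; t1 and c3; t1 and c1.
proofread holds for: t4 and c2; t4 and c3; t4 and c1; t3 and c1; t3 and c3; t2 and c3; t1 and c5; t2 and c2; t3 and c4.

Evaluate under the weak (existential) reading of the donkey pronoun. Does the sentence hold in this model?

"it" takes "a chapter" as antecedent — a donkey pronoun bound across the clause boundary.
Weak reading: every translator t with some drafted-chapter has at least one drafted-chapter c such that proofread(t,c).
Per translator: t1:✗  t2:✓  t4:✓
t1 has no witness among its drafted-chapters.

False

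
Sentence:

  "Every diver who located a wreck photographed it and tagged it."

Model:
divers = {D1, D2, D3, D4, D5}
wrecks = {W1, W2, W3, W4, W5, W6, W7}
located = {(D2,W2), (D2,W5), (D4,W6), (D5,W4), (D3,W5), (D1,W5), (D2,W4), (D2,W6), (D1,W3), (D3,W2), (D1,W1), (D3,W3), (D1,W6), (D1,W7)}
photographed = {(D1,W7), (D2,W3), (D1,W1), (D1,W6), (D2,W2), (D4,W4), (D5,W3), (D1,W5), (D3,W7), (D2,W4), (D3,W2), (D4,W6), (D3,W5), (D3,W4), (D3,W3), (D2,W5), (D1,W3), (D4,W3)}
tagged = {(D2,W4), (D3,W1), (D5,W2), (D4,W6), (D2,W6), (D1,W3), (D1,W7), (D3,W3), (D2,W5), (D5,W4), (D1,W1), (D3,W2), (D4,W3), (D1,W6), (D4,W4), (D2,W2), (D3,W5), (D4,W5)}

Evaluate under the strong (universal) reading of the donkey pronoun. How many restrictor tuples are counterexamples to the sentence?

"it" takes "a wreck" as antecedent — a donkey pronoun bound across the clause boundary.
Strong reading: for every (d,w) with located(d,w), photographed(d,w) ∧ tagged(d,w).
Restrictor pairs: (D1,W1) ✓  (D1,W3) ✓  (D1,W5) ✗  (D1,W6) ✓  (D1,W7) ✓  (D2,W2) ✓  (D2,W4) ✓  (D2,W5) ✓  (D2,W6) ✗  (D3,W2) ✓  (D3,W3) ✓  (D3,W5) ✓  (D4,W6) ✓  (D5,W4) ✗
Counterexamples (restrictor pairs failing the scope): 3.

3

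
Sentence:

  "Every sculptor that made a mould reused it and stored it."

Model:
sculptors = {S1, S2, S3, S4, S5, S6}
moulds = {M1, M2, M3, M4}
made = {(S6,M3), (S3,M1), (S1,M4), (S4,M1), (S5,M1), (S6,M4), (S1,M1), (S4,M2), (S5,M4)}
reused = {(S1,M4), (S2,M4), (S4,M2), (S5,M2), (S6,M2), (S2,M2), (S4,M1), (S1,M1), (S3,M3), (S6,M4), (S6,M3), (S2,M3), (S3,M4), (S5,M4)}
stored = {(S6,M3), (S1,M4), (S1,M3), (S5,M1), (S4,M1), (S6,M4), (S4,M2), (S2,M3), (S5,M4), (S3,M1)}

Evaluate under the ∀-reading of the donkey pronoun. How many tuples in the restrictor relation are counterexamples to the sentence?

"it" takes "a mould" as antecedent — a donkey pronoun bound across the clause boundary.
Strong reading: for every (s,m) with made(s,m), reused(s,m) ∧ stored(s,m).
Restrictor pairs: (S1,M1) ✗  (S1,M4) ✓  (S3,M1) ✗  (S4,M1) ✓  (S4,M2) ✓  (S5,M1) ✗  (S5,M4) ✓  (S6,M3) ✓  (S6,M4) ✓
Counterexamples (restrictor pairs failing the scope): 3.

3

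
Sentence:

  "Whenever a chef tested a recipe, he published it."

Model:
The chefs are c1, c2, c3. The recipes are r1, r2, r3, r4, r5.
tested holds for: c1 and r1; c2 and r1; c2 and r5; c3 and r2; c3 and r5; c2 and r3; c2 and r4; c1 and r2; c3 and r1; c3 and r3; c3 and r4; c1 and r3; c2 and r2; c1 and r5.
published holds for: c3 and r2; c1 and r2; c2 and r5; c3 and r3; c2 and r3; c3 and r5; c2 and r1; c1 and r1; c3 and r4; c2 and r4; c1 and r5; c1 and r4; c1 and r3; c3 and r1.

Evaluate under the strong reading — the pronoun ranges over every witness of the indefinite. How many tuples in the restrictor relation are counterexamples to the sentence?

"it" takes "a recipe" as antecedent — a donkey pronoun bound across the clause boundary.
Strong reading: for every (c,r) with tested(c,r), published(c,r).
Restrictor pairs: (c1,r1) ✓  (c1,r2) ✓  (c1,r3) ✓  (c1,r5) ✓  (c2,r1) ✓  (c2,r2) ✗  (c2,r3) ✓  (c2,r4) ✓  (c2,r5) ✓  (c3,r1) ✓  (c3,r2) ✓  (c3,r3) ✓  (c3,r4) ✓  (c3,r5) ✓
Counterexamples (restrictor pairs failing the scope): 1.

1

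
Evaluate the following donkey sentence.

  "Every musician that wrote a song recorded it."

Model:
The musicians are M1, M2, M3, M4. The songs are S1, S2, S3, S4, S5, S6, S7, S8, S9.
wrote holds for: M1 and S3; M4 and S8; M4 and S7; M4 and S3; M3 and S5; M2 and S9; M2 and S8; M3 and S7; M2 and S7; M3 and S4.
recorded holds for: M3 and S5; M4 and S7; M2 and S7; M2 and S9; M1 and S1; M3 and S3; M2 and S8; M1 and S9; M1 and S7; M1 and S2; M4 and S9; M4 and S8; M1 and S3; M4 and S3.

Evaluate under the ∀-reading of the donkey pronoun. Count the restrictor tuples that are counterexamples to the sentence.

"it" takes "a song" as antecedent — a donkey pronoun bound across the clause boundary.
Strong reading: for every (m,s) with wrote(m,s), recorded(m,s).
Restrictor pairs: (M1,S3) ✓  (M2,S7) ✓  (M2,S8) ✓  (M2,S9) ✓  (M3,S4) ✗  (M3,S5) ✓  (M3,S7) ✗  (M4,S3) ✓  (M4,S7) ✓  (M4,S8) ✓
Counterexamples (restrictor pairs failing the scope): 2.

2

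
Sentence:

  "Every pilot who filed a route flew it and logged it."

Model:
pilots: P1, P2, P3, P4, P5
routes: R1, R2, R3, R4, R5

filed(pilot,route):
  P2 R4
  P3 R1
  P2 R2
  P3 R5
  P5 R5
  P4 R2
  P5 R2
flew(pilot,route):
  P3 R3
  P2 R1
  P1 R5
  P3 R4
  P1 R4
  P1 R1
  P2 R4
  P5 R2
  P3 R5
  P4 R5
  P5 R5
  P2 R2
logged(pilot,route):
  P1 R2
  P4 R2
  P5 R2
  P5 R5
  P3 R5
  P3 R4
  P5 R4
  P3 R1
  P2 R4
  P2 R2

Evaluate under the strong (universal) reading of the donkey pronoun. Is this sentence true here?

"it" takes "a route" as antecedent — a donkey pronoun bound across the clause boundary.
Strong reading: for every (p,r) with filed(p,r), flew(p,r) ∧ logged(p,r).
Restrictor pairs: (P2,R2) ✓  (P2,R4) ✓  (P3,R1) ✗  (P3,R5) ✓  (P4,R2) ✗  (P5,R2) ✓  (P5,R5) ✓
Counterexample: (P3,R1) is in filed but fails the scope.

False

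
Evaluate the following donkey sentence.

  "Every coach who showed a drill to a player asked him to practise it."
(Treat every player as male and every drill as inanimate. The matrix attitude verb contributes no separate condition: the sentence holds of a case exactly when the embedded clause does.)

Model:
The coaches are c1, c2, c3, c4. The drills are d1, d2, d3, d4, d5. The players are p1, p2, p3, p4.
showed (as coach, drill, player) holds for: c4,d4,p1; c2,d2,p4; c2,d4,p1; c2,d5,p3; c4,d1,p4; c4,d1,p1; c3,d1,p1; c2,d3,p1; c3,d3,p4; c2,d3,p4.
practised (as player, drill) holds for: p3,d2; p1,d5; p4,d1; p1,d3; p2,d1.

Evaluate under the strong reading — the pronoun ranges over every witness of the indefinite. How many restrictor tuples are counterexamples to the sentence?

"him" takes "a player" as antecedent and "it" takes "a drill"; both are donkey pronouns co-varying with the restrictor.
Strong reading: for every (c,d,p) with showed(c,d,p), practised(p,d).
Restrictor triples: (c2,d2,p4)→practised(p4,d2) ✗  (c2,d3,p1)→practised(p1,d3) ✓  (c2,d3,p4)→practised(p4,d3) ✗  (c2,d4,p1)→practised(p1,d4) ✗  (c2,d5,p3)→practised(p3,d5) ✗  (c3,d1,p1)→practised(p1,d1) ✗  (c3,d3,p4)→practised(p4,d3) ✗  (c4,d1,p1)→practised(p1,d1) ✗  (c4,d1,p4)→practised(p4,d1) ✓  (c4,d4,p1)→practised(p1,d4) ✗
Counterexamples (restrictor triples failing the scope): 8.

8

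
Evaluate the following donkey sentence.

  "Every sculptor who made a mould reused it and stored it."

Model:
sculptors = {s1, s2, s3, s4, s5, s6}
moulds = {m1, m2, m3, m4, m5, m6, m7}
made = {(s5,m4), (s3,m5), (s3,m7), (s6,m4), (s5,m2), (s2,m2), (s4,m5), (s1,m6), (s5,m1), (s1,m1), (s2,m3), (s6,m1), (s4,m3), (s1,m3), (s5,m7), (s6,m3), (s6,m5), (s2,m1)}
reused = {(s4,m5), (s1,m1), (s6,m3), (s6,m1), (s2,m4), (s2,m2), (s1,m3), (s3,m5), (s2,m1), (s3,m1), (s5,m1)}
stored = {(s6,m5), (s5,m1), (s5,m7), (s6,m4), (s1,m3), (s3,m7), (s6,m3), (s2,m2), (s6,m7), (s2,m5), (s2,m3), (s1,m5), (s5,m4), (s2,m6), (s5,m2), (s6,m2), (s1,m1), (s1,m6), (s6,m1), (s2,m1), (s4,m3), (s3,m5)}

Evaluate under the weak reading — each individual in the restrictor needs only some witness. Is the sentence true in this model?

"it" takes "a mould" as antecedent — a donkey pronoun bound across the clause boundary.
Weak reading: every sculptor s with some made-mould has at least one made-mould m such that reused(s,m) ∧ stored(s,m).
Per sculptor: s1:✓  s2:✓  s3:✓  s4:✗  s5:✓  s6:✓
s4 has no witness among its made-moulds.

False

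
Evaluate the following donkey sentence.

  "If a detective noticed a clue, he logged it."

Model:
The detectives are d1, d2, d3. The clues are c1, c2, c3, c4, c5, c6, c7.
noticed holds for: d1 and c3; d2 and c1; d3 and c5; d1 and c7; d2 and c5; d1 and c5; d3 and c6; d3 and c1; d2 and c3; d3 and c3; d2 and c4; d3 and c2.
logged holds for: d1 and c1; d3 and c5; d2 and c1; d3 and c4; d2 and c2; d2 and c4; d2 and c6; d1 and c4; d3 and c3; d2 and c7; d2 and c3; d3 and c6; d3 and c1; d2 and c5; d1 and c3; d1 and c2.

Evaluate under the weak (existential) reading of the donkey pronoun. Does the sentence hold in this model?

True

"it" takes "a clue" as antecedent — a donkey pronoun bound across the clause boundary.
Weak reading: every detective d with some noticed-clue has at least one noticed-clue c such that logged(d,c).
Per detective: d1:✓  d2:✓  d3:✓
Every detective in the restrictor has a witness.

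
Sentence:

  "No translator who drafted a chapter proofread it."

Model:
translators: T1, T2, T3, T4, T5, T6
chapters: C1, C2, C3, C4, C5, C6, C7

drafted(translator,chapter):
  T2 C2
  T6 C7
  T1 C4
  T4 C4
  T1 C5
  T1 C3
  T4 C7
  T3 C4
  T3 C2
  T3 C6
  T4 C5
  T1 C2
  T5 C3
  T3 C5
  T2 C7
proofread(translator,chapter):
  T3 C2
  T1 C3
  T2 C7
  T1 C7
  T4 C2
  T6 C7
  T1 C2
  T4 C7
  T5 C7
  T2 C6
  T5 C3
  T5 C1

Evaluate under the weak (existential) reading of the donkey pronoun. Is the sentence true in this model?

"it" takes "a chapter" as antecedent — a donkey pronoun bound across the clause boundary.
Truth condition: for no (t,c) with drafted(t,c) does proofread(t,c) hold.
Restrictor pairs — does the scope hold? (T1,C2):holds  (T1,C3):holds  (T1,C4):fails  (T1,C5):fails  (T2,C2):fails  (T2,C7):holds  (T3,C2):holds  (T3,C4):fails  (T3,C5):fails  (T3,C6):fails  (T4,C4):fails  (T4,C5):fails  (T4,C7):holds  (T5,C3):holds  (T6,C7):holds
Scope holds for 7 pair(s), so the sentence is false.

False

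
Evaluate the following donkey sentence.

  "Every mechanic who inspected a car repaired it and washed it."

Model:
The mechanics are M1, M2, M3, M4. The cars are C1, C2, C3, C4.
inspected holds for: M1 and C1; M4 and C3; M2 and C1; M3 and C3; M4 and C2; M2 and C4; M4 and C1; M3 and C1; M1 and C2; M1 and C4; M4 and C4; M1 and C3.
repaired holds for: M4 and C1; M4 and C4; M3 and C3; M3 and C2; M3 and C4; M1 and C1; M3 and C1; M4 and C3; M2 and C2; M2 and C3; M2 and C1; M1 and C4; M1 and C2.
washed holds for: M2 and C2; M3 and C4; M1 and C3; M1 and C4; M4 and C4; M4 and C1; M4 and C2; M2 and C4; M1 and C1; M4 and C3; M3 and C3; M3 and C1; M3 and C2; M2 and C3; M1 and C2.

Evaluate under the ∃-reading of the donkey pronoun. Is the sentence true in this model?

"it" takes "a car" as antecedent — a donkey pronoun bound across the clause boundary.
Weak reading: every mechanic m with some inspected-car has at least one inspected-car c such that repaired(m,c) ∧ washed(m,c).
Per mechanic: M1:✓  M2:✗  M3:✓  M4:✓
M2 has no witness among its inspected-cars.

False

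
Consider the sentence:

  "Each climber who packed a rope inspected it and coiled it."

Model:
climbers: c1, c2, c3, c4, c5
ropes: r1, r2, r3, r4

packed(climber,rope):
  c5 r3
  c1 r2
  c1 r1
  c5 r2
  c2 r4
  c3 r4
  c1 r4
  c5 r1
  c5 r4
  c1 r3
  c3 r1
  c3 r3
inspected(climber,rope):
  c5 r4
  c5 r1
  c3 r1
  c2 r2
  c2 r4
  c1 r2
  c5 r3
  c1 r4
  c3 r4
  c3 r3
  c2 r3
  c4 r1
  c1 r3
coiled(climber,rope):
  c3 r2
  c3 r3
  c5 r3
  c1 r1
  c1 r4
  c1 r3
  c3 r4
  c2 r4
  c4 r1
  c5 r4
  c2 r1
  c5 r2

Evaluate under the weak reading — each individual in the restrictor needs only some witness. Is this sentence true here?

"it" takes "a rope" as antecedent — a donkey pronoun bound across the clause boundary.
Weak reading: every climber c with some packed-rope has at least one packed-rope r such that inspected(c,r) ∧ coiled(c,r).
Per climber: c1:✓  c2:✓  c3:✓  c5:✓
Every climber in the restrictor has a witness.

True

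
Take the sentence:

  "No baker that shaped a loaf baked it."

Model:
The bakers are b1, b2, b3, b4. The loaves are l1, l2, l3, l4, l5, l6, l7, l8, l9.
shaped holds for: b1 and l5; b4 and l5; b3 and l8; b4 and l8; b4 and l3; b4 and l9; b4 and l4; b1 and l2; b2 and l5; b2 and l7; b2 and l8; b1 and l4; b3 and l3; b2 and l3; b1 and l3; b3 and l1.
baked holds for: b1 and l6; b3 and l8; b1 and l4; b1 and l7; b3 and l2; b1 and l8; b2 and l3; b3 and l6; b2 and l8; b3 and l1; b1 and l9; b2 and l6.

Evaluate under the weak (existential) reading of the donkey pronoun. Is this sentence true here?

"it" takes "a loaf" as antecedent — a donkey pronoun bound across the clause boundary.
Truth condition: for no (b,l) with shaped(b,l) does baked(b,l) hold.
Restrictor pairs — does the scope hold? (b1,l2):fails  (b1,l3):fails  (b1,l4):holds  (b1,l5):fails  (b2,l3):holds  (b2,l5):fails  (b2,l7):fails  (b2,l8):holds  (b3,l1):holds  (b3,l3):fails  (b3,l8):holds  (b4,l3):fails  (b4,l4):fails  (b4,l5):fails  (b4,l8):fails  (b4,l9):fails
Scope holds for 5 pair(s), so the sentence is false.

False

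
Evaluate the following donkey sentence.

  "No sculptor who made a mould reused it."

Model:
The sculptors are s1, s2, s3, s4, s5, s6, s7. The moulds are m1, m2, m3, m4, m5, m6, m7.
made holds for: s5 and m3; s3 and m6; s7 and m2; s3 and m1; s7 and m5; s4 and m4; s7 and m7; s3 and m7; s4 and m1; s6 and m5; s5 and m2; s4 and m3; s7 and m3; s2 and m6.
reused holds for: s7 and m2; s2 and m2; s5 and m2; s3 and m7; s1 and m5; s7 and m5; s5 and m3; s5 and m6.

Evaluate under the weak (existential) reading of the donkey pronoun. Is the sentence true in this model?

False

"it" takes "a mould" as antecedent — a donkey pronoun bound across the clause boundary.
Truth condition: for no (s,m) with made(s,m) does reused(s,m) hold.
Restrictor pairs — does the scope hold? (s2,m6):fails  (s3,m1):fails  (s3,m6):fails  (s3,m7):holds  (s4,m1):fails  (s4,m3):fails  (s4,m4):fails  (s5,m2):holds  (s5,m3):holds  (s6,m5):fails  (s7,m2):holds  (s7,m3):fails  (s7,m5):holds  (s7,m7):fails
Scope holds for 5 pair(s), so the sentence is false.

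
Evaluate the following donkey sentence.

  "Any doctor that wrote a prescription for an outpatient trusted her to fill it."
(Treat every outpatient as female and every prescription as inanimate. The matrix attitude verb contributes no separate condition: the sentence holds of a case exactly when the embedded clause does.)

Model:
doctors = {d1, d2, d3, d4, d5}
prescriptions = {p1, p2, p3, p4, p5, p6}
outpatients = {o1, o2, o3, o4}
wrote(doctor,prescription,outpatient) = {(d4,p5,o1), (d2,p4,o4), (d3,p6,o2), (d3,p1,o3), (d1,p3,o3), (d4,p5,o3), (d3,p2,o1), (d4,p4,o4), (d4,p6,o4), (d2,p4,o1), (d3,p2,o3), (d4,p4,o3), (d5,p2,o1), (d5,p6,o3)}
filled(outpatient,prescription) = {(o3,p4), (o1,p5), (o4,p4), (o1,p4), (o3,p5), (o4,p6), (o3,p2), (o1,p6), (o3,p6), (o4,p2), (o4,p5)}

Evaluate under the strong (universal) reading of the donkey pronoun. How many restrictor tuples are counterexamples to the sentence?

5

"her" takes "an outpatient" as antecedent and "it" takes "a prescription"; both are donkey pronouns co-varying with the restrictor.
Strong reading: for every (d,p,o) with wrote(d,p,o), filled(o,p).
Restrictor triples: (d1,p3,o3)→filled(o3,p3) ✗  (d2,p4,o1)→filled(o1,p4) ✓  (d2,p4,o4)→filled(o4,p4) ✓  (d3,p1,o3)→filled(o3,p1) ✗  (d3,p2,o1)→filled(o1,p2) ✗  (d3,p2,o3)→filled(o3,p2) ✓  (d3,p6,o2)→filled(o2,p6) ✗  (d4,p4,o3)→filled(o3,p4) ✓  (d4,p4,o4)→filled(o4,p4) ✓  (d4,p5,o1)→filled(o1,p5) ✓  (d4,p5,o3)→filled(o3,p5) ✓  (d4,p6,o4)→filled(o4,p6) ✓  (d5,p2,o1)→filled(o1,p2) ✗  (d5,p6,o3)→filled(o3,p6) ✓
Counterexamples (restrictor triples failing the scope): 5.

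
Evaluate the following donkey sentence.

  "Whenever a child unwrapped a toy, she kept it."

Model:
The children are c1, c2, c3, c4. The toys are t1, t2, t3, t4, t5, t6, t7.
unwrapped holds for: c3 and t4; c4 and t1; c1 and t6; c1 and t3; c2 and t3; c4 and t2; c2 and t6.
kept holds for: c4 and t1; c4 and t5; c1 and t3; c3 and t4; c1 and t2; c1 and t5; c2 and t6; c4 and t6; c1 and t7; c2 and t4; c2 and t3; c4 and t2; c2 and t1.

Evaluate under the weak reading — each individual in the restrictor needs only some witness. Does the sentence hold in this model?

True

"it" takes "a toy" as antecedent — a donkey pronoun bound across the clause boundary.
Weak reading: every child c with some unwrapped-toy has at least one unwrapped-toy t such that kept(c,t).
Per child: c1:✓  c2:✓  c3:✓  c4:✓
Every child in the restrictor has a witness.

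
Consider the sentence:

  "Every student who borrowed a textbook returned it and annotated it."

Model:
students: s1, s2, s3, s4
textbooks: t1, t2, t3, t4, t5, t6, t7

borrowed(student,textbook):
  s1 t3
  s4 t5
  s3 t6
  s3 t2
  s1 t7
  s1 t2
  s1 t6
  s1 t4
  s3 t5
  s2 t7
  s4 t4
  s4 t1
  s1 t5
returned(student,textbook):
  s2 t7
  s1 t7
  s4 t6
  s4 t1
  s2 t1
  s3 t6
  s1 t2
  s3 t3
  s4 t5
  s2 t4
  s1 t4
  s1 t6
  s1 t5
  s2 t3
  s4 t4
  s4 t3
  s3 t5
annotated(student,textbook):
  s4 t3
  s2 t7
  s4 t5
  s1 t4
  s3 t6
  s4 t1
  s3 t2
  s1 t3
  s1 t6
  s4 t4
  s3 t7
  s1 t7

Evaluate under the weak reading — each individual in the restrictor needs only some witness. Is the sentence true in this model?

True

"it" takes "a textbook" as antecedent — a donkey pronoun bound across the clause boundary.
Weak reading: every student s with some borrowed-textbook has at least one borrowed-textbook t such that returned(s,t) ∧ annotated(s,t).
Per student: s1:✓  s2:✓  s3:✓  s4:✓
Every student in the restrictor has a witness.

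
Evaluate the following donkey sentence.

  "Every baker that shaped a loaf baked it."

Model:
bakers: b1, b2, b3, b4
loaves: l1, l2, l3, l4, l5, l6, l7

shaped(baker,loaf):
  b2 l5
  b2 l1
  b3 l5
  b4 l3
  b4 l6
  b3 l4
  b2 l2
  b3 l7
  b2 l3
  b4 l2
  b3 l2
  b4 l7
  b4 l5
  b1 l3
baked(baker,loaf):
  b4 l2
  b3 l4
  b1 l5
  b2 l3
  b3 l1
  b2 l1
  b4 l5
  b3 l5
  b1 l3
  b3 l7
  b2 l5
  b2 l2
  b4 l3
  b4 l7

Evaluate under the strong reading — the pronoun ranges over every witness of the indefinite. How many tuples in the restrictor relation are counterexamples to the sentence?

2

"it" takes "a loaf" as antecedent — a donkey pronoun bound across the clause boundary.
Strong reading: for every (b,l) with shaped(b,l), baked(b,l).
Restrictor pairs: (b1,l3) ✓  (b2,l1) ✓  (b2,l2) ✓  (b2,l3) ✓  (b2,l5) ✓  (b3,l2) ✗  (b3,l4) ✓  (b3,l5) ✓  (b3,l7) ✓  (b4,l2) ✓  (b4,l3) ✓  (b4,l5) ✓  (b4,l6) ✗  (b4,l7) ✓
Counterexamples (restrictor pairs failing the scope): 2.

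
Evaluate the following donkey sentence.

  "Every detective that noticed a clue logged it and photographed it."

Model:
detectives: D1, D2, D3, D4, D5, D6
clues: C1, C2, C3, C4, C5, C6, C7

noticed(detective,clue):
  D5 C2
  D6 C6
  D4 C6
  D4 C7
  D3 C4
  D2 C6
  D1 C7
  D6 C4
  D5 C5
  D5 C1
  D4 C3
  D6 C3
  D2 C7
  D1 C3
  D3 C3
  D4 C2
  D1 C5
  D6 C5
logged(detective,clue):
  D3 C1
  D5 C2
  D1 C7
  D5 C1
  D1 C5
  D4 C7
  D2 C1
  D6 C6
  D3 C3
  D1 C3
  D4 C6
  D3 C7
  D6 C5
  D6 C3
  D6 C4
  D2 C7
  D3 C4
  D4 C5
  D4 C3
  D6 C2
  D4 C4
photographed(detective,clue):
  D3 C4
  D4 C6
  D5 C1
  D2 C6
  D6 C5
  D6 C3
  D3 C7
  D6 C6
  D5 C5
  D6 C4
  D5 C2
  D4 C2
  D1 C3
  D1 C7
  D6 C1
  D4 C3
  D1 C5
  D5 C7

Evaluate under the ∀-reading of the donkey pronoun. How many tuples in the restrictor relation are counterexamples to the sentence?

"it" takes "a clue" as antecedent — a donkey pronoun bound across the clause boundary.
Strong reading: for every (d,c) with noticed(d,c), logged(d,c) ∧ photographed(d,c).
Restrictor pairs: (D1,C3) ✓  (D1,C5) ✓  (D1,C7) ✓  (D2,C6) ✗  (D2,C7) ✗  (D3,C3) ✗  (D3,C4) ✓  (D4,C2) ✗  (D4,C3) ✓  (D4,C6) ✓  (D4,C7) ✗  (D5,C1) ✓  (D5,C2) ✓  (D5,C5) ✗  (D6,C3) ✓  (D6,C4) ✓  (D6,C5) ✓  (D6,C6) ✓
Counterexamples (restrictor pairs failing the scope): 6.

6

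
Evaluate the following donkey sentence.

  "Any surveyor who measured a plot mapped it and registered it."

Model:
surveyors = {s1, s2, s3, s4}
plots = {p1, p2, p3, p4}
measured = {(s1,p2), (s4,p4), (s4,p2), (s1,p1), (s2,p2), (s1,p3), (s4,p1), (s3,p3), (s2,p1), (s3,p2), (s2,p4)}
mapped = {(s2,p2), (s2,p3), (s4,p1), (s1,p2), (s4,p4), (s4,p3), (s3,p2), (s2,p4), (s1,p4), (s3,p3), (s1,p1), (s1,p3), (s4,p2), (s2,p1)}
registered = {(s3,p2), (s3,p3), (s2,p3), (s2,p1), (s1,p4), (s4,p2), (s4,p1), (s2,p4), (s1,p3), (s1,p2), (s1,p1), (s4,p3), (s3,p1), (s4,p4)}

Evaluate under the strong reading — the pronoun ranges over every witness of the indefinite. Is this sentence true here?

False

"it" takes "a plot" as antecedent — a donkey pronoun bound across the clause boundary.
Strong reading: for every (s,p) with measured(s,p), mapped(s,p) ∧ registered(s,p).
Restrictor pairs: (s1,p1) ✓  (s1,p2) ✓  (s1,p3) ✓  (s2,p1) ✓  (s2,p2) ✗  (s2,p4) ✓  (s3,p2) ✓  (s3,p3) ✓  (s4,p1) ✓  (s4,p2) ✓  (s4,p4) ✓
Counterexample: (s2,p2) is in measured but fails the scope.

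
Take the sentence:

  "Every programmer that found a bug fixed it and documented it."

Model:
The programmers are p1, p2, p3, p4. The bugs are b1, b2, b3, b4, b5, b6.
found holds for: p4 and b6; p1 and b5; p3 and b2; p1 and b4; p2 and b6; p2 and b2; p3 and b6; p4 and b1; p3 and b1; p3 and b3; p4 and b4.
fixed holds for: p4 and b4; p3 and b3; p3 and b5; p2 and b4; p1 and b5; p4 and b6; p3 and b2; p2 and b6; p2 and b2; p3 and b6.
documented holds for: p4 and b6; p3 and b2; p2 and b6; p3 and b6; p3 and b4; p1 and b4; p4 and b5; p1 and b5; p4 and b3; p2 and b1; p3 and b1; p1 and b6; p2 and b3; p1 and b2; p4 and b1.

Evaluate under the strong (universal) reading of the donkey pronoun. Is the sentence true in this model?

"it" takes "a bug" as antecedent — a donkey pronoun bound across the clause boundary.
Strong reading: for every (p,b) with found(p,b), fixed(p,b) ∧ documented(p,b).
Restrictor pairs: (p1,b4) ✗  (p1,b5) ✓  (p2,b2) ✗  (p2,b6) ✓  (p3,b1) ✗  (p3,b2) ✓  (p3,b3) ✗  (p3,b6) ✓  (p4,b1) ✗  (p4,b4) ✗  (p4,b6) ✓
Counterexample: (p1,b4) is in found but fails the scope.

False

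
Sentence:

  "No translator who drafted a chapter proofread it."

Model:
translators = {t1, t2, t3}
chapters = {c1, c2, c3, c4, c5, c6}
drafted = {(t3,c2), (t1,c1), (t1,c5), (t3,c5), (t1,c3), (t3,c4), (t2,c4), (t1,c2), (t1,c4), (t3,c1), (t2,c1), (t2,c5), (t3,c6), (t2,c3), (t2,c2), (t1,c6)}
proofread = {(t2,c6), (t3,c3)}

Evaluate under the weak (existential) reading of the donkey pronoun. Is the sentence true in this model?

True

"it" takes "a chapter" as antecedent — a donkey pronoun bound across the clause boundary.
Truth condition: for no (t,c) with drafted(t,c) does proofread(t,c) hold.
Restrictor pairs — does the scope hold? (t1,c1):fails  (t1,c2):fails  (t1,c3):fails  (t1,c4):fails  (t1,c5):fails  (t1,c6):fails  (t2,c1):fails  (t2,c2):fails  (t2,c3):fails  (t2,c4):fails  (t2,c5):fails  (t3,c1):fails  (t3,c2):fails  (t3,c4):fails  (t3,c5):fails  (t3,c6):fails
Scope holds for no restrictor pair, so the sentence is true.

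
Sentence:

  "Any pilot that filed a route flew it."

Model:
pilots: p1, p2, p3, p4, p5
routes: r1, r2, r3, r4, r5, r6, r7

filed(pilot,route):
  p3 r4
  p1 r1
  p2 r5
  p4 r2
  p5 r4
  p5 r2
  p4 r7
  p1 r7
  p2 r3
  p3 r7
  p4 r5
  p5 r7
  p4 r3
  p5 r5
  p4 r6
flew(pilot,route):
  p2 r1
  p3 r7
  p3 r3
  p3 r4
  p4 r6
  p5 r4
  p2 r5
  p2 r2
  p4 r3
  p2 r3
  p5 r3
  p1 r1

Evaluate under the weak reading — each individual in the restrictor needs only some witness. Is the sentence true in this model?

True

"it" takes "a route" as antecedent — a donkey pronoun bound across the clause boundary.
Weak reading: every pilot p with some filed-route has at least one filed-route r such that flew(p,r).
Per pilot: p1:✓  p2:✓  p3:✓  p4:✓  p5:✓
Every pilot in the restrictor has a witness.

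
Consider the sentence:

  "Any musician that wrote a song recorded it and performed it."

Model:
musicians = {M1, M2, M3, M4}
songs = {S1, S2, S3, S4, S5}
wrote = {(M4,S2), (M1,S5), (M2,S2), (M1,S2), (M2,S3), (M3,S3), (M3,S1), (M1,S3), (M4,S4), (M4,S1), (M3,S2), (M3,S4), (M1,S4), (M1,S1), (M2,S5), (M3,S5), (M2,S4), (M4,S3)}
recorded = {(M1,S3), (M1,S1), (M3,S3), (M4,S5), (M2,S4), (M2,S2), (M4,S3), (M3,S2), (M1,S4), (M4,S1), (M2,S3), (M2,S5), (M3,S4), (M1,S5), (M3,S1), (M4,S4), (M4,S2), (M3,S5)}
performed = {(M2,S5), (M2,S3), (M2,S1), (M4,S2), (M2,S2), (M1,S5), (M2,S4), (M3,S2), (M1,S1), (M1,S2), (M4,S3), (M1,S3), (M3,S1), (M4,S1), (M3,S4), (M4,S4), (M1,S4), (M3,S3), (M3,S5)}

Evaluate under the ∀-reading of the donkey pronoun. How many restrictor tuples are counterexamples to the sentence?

"it" takes "a song" as antecedent — a donkey pronoun bound across the clause boundary.
Strong reading: for every (m,s) with wrote(m,s), recorded(m,s) ∧ performed(m,s).
Restrictor pairs: (M1,S1) ✓  (M1,S2) ✗  (M1,S3) ✓  (M1,S4) ✓  (M1,S5) ✓  (M2,S2) ✓  (M2,S3) ✓  (M2,S4) ✓  (M2,S5) ✓  (M3,S1) ✓  (M3,S2) ✓  (M3,S3) ✓  (M3,S4) ✓  (M3,S5) ✓  (M4,S1) ✓  (M4,S2) ✓  (M4,S3) ✓  (M4,S4) ✓
Counterexamples (restrictor pairs failing the scope): 1.

1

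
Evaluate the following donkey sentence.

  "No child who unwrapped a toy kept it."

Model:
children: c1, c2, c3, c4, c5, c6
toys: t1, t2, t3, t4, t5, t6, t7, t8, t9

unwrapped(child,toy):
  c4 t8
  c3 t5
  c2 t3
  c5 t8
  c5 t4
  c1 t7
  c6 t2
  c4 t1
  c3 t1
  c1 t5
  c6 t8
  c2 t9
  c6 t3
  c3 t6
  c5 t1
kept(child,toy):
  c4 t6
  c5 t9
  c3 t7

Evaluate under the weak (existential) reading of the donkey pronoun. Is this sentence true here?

"it" takes "a toy" as antecedent — a donkey pronoun bound across the clause boundary.
Truth condition: for no (c,t) with unwrapped(c,t) does kept(c,t) hold.
Restrictor pairs — does the scope hold? (c1,t5):fails  (c1,t7):fails  (c2,t3):fails  (c2,t9):fails  (c3,t1):fails  (c3,t5):fails  (c3,t6):fails  (c4,t1):fails  (c4,t8):fails  (c5,t1):fails  (c5,t4):fails  (c5,t8):fails  (c6,t2):fails  (c6,t3):fails  (c6,t8):fails
Scope holds for no restrictor pair, so the sentence is true.

True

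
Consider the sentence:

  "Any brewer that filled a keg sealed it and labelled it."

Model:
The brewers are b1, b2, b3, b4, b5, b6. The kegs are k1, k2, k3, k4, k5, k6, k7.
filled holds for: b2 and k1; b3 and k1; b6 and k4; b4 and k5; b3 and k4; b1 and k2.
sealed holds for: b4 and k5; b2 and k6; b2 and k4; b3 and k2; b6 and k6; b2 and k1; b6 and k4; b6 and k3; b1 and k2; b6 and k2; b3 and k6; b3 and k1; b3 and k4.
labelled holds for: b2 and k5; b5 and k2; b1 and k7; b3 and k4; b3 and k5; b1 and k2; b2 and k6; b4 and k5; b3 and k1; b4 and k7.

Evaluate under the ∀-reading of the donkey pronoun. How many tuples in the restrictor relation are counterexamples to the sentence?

"it" takes "a keg" as antecedent — a donkey pronoun bound across the clause boundary.
Strong reading: for every (b,k) with filled(b,k), sealed(b,k) ∧ labelled(b,k).
Restrictor pairs: (b1,k2) ✓  (b2,k1) ✗  (b3,k1) ✓  (b3,k4) ✓  (b4,k5) ✓  (b6,k4) ✗
Counterexamples (restrictor pairs failing the scope): 2.

2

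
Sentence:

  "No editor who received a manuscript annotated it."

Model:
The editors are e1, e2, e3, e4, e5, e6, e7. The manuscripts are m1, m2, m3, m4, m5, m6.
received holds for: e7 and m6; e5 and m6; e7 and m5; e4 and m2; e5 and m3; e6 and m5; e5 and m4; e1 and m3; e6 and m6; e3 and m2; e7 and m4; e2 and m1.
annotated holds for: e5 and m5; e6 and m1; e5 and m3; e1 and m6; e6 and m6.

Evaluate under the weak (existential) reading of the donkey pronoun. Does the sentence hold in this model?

"it" takes "a manuscript" as antecedent — a donkey pronoun bound across the clause boundary.
Truth condition: for no (e,m) with received(e,m) does annotated(e,m) hold.
Restrictor pairs — does the scope hold? (e1,m3):fails  (e2,m1):fails  (e3,m2):fails  (e4,m2):fails  (e5,m3):holds  (e5,m4):fails  (e5,m6):fails  (e6,m5):fails  (e6,m6):holds  (e7,m4):fails  (e7,m5):fails  (e7,m6):fails
Scope holds for 2 pair(s), so the sentence is false.

False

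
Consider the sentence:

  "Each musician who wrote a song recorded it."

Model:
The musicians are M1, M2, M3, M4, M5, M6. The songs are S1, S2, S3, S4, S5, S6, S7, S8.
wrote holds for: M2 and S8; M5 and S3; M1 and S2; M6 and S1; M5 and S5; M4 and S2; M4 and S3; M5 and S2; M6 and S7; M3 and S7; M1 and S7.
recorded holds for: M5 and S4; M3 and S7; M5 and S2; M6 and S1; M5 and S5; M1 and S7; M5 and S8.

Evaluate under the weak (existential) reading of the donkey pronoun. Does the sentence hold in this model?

"it" takes "a song" as antecedent — a donkey pronoun bound across the clause boundary.
Weak reading: every musician m with some wrote-song has at least one wrote-song s such that recorded(m,s).
Per musician: M1:✓  M2:✗  M3:✓  M4:✗  M5:✓  M6:✓
M2 has no witness among its wrote-songs.

False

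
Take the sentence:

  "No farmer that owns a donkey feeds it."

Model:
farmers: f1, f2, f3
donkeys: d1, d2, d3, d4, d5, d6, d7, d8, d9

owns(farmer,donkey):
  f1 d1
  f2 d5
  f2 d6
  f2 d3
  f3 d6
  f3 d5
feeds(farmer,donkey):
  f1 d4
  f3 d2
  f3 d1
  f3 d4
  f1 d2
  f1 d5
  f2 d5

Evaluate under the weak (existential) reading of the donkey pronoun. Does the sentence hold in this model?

"it" takes "a donkey" as antecedent — a donkey pronoun bound across the clause boundary.
Truth condition: for no (f,d) with owns(f,d) does feeds(f,d) hold.
Restrictor pairs — does the scope hold? (f1,d1):fails  (f2,d3):fails  (f2,d5):holds  (f2,d6):fails  (f3,d5):fails  (f3,d6):fails
Scope holds for 1 pair(s), so the sentence is false.

False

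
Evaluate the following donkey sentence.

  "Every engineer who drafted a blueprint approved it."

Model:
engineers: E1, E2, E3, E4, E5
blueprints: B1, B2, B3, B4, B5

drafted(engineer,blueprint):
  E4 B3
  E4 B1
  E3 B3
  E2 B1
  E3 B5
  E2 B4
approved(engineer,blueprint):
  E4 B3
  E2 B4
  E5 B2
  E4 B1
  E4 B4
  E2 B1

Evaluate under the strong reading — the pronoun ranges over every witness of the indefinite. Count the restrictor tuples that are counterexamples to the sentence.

"it" takes "a blueprint" as antecedent — a donkey pronoun bound across the clause boundary.
Strong reading: for every (e,b) with drafted(e,b), approved(e,b).
Restrictor pairs: (E2,B1) ✓  (E2,B4) ✓  (E3,B3) ✗  (E3,B5) ✗  (E4,B1) ✓  (E4,B3) ✓
Counterexamples (restrictor pairs failing the scope): 2.

2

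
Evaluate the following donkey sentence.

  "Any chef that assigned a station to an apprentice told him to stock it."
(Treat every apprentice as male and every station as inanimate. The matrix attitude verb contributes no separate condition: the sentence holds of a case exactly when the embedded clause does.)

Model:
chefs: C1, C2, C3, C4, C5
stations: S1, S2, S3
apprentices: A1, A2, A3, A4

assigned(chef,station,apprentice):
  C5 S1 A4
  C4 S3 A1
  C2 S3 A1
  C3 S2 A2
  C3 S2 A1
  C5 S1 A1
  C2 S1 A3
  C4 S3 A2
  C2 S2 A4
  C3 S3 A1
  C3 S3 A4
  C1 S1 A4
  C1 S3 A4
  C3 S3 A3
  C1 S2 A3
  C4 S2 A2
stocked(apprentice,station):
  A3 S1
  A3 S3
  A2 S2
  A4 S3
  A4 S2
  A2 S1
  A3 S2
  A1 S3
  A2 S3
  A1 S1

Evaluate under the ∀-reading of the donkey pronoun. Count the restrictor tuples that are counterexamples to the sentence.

3

"him" takes "an apprentice" as antecedent and "it" takes "a station"; both are donkey pronouns co-varying with the restrictor.
Strong reading: for every (c,s,a) with assigned(c,s,a), stocked(a,s).
Restrictor triples: (C1,S1,A4)→stocked(A4,S1) ✗  (C1,S2,A3)→stocked(A3,S2) ✓  (C1,S3,A4)→stocked(A4,S3) ✓  (C2,S1,A3)→stocked(A3,S1) ✓  (C2,S2,A4)→stocked(A4,S2) ✓  (C2,S3,A1)→stocked(A1,S3) ✓  (C3,S2,A1)→stocked(A1,S2) ✗  (C3,S2,A2)→stocked(A2,S2) ✓  (C3,S3,A1)→stocked(A1,S3) ✓  (C3,S3,A3)→stocked(A3,S3) ✓  (C3,S3,A4)→stocked(A4,S3) ✓  (C4,S2,A2)→stocked(A2,S2) ✓  (C4,S3,A1)→stocked(A1,S3) ✓  (C4,S3,A2)→stocked(A2,S3) ✓  (C5,S1,A1)→stocked(A1,S1) ✓  (C5,S1,A4)→stocked(A4,S1) ✗
Counterexamples (restrictor triples failing the scope): 3.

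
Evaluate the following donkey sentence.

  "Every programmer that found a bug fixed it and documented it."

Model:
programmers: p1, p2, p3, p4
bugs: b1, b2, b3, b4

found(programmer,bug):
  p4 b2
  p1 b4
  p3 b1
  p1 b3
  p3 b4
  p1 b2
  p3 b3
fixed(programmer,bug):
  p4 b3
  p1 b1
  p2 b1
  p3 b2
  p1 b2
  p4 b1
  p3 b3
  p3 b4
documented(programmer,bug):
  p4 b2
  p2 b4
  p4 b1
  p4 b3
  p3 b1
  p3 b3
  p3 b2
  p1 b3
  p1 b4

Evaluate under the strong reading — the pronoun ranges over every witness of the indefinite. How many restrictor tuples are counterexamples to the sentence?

6

"it" takes "a bug" as antecedent — a donkey pronoun bound across the clause boundary.
Strong reading: for every (p,b) with found(p,b), fixed(p,b) ∧ documented(p,b).
Restrictor pairs: (p1,b2) ✗  (p1,b3) ✗  (p1,b4) ✗  (p3,b1) ✗  (p3,b3) ✓  (p3,b4) ✗  (p4,b2) ✗
Counterexamples (restrictor pairs failing the scope): 6.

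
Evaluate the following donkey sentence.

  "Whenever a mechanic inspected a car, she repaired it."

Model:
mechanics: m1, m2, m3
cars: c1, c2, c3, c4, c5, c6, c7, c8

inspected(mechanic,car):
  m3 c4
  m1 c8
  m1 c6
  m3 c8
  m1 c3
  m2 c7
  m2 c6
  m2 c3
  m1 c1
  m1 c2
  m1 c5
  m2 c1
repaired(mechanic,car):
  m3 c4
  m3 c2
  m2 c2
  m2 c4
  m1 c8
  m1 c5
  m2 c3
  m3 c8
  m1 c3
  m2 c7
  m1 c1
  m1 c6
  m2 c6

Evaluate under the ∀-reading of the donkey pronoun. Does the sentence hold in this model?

False

"it" takes "a car" as antecedent — a donkey pronoun bound across the clause boundary.
Strong reading: for every (m,c) with inspected(m,c), repaired(m,c).
Restrictor pairs: (m1,c1) ✓  (m1,c2) ✗  (m1,c3) ✓  (m1,c5) ✓  (m1,c6) ✓  (m1,c8) ✓  (m2,c1) ✗  (m2,c3) ✓  (m2,c6) ✓  (m2,c7) ✓  (m3,c4) ✓  (m3,c8) ✓
Counterexample: (m1,c2) is in inspected but fails the scope.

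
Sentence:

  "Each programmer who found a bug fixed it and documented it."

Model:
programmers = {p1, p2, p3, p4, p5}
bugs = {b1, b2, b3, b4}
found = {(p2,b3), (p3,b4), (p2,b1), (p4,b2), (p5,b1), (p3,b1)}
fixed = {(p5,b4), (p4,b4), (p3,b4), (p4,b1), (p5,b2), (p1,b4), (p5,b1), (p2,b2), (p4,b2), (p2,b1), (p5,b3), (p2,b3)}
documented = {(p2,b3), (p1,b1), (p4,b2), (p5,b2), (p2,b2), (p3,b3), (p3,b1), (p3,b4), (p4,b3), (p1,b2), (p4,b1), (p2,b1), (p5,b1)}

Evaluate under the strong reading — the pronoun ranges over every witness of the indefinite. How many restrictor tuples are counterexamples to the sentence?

1

"it" takes "a bug" as antecedent — a donkey pronoun bound across the clause boundary.
Strong reading: for every (p,b) with found(p,b), fixed(p,b) ∧ documented(p,b).
Restrictor pairs: (p2,b1) ✓  (p2,b3) ✓  (p3,b1) ✗  (p3,b4) ✓  (p4,b2) ✓  (p5,b1) ✓
Counterexamples (restrictor pairs failing the scope): 1.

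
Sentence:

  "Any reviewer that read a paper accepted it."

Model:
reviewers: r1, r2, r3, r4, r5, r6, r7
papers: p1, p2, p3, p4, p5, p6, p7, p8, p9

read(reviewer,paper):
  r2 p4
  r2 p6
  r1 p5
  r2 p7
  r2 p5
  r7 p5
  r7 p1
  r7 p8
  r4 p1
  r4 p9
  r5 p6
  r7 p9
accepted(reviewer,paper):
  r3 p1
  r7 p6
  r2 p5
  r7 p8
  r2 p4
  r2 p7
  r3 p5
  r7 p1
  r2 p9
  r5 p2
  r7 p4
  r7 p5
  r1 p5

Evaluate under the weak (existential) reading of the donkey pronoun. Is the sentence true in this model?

False

"it" takes "a paper" as antecedent — a donkey pronoun bound across the clause boundary.
Weak reading: every reviewer r with some read-paper has at least one read-paper p such that accepted(r,p).
Per reviewer: r1:✓  r2:✓  r4:✗  r5:✗  r7:✓
r4 has no witness among its read-papers.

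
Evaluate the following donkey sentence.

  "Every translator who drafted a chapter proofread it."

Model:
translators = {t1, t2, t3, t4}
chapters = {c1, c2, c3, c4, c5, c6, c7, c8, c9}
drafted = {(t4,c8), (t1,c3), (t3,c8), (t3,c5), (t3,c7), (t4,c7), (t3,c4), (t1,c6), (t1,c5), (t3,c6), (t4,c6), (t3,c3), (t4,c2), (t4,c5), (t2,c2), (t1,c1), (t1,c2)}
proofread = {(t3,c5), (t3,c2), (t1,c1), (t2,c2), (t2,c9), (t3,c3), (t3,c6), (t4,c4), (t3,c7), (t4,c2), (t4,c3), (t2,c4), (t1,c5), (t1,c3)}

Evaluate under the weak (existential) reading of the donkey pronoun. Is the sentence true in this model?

"it" takes "a chapter" as antecedent — a donkey pronoun bound across the clause boundary.
Weak reading: every translator t with some drafted-chapter has at least one drafted-chapter c such that proofread(t,c).
Per translator: t1:✓  t2:✓  t3:✓  t4:✓
Every translator in the restrictor has a witness.

True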